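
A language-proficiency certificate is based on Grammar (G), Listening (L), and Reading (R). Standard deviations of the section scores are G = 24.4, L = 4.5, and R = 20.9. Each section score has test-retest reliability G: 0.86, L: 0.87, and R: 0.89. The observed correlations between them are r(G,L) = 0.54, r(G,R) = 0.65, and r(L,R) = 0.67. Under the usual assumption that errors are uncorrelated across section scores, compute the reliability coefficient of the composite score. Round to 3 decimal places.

Var(G+L+R) = 24.4² + 4.5² + 20.9² + 2·[24.4·4.5·0.54 + 24.4·20.9·0.65 + 4.5·20.9·0.67] = 1052.42 + 907.559 = 1959.98.
Under uncorrelated errors the observed covariances equal the true-score covariances, so only the own-variance terms attenuate.
True-score variance = [24.4²·0.86 + 4.5²·0.87 + 20.9²·0.89] + 907.559 = 918.388 + 907.559 = 1825.95.
Reliability = 1825.95 / 1959.98 = 0.932.

0.932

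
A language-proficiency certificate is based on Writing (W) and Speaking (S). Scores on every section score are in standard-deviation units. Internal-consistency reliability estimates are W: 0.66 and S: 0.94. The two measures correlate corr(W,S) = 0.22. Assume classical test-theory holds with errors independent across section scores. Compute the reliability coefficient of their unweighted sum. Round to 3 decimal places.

0.836

Var(W+S) = 2 + 2·[0.22] = 2 + 0.44 = 2.44.
Because errors are independent across components, Cov(Tᵢ,Tⱼ) = Cov(Xᵢ,Xⱼ); the off-diagonal part of the true-score variance is the same as above.
True-score variance = [0.66 + 0.94] + 0.44 = 1.6 + 0.44 = 2.04.
Reliability = 2.04 / 2.44 = 0.836.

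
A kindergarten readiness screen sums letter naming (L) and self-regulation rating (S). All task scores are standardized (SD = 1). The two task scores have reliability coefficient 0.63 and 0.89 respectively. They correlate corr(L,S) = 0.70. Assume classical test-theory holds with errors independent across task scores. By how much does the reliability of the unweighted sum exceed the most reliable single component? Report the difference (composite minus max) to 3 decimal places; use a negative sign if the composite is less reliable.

Var(sum) = 2 + 1.4 = 3.4; true-score variance = 1.52 + 1.4 = 2.92; composite reliability = 0.8588.
Max component reliability = 0.8900.
Difference = 0.8588 − 0.8900 = -0.031.

-0.031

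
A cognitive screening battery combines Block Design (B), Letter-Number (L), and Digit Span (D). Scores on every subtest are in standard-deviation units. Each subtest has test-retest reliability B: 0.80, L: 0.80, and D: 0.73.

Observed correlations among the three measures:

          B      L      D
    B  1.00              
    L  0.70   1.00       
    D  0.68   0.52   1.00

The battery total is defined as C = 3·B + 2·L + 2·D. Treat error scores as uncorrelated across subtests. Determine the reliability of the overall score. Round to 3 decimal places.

0.902

Var(C) = 3² + 2² + 2² + 2·[6·0.70 + 6·0.68 + 4·0.52] = 17 + 20.72 = 37.72.
With uncorrelated errors the cross-covariances are all true-score covariance, so they carry over unchanged; only the diagonal terms shrink to ρᵢσᵢ².
True-score variance = [3²·0.80 + 2²·0.80 + 2²·0.73] + 20.72 = 13.32 + 20.72 = 34.04.
Reliability = 34.04 / 37.72 = 0.902.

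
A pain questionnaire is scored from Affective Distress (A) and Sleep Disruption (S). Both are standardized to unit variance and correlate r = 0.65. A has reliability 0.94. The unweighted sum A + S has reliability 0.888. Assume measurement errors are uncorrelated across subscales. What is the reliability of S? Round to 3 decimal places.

Var(A+S) = 2 + 2·0.65 = 3.300.
True-score variance = ρ_A + ρ_S + 2·0.65, so 0.888 = (0.94 + ρ_S + 1.30) / 3.300.
ρ_S = 0.888·3.300 − 0.94 − 1.30 = 0.690.

0.690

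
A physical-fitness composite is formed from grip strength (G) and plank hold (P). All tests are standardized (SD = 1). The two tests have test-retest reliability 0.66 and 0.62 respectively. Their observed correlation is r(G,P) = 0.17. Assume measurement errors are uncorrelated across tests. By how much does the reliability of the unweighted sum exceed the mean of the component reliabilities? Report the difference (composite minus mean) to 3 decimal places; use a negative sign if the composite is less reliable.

0.052

Var(sum) = 2 + 0.34 = 2.34; true-score variance = 1.28 + 0.34 = 1.62; composite reliability = 0.6923.
Mean component reliability = 0.6400.
Difference = 0.6923 − 0.6400 = 0.052.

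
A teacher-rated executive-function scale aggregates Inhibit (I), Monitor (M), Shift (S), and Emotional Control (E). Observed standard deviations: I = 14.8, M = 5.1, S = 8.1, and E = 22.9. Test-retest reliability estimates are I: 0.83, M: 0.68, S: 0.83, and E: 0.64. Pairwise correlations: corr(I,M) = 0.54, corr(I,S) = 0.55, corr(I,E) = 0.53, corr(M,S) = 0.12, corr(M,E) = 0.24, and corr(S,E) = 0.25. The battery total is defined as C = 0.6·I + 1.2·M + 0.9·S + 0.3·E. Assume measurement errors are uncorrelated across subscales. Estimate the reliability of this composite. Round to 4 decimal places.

Var(C) = 0.6²·14.8² + 1.2²·5.1² + 0.9²·8.1² + 0.3²·22.9² + 2·[0.72·14.8·5.1·0.54 + 0.54·14.8·8.1·0.55 + 0.18·14.8·22.9·0.53 + 1.08·5.1·8.1·0.12 + 0.36·5.1·22.9·0.24 + 0.27·8.1·22.9·0.25] = 216.65 + 250.498 = 467.148.
With uncorrelated errors the cross-covariances are all true-score covariance, so they carry over unchanged; only the diagonal terms shrink to ρᵢσᵢ².
True-score variance = [0.6²·14.8²·0.83 + 1.2²·5.1²·0.68 + 0.9²·8.1²·0.83 + 0.3²·22.9²·0.64] + 250.498 = 165.234 + 250.498 = 415.732.
Reliability = 415.732 / 467.148 = 0.8899.

0.8899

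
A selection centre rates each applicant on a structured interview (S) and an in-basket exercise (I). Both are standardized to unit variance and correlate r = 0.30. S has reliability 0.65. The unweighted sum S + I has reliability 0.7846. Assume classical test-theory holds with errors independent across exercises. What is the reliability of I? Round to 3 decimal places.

0.790

Var(S+I) = 2 + 2·0.30 = 2.600.
True-score variance = ρ_S + ρ_I + 2·0.30, so 0.7846 = (0.65 + ρ_I + 0.60) / 2.600.
ρ_I = 0.7846·2.600 − 0.65 − 0.60 = 0.790.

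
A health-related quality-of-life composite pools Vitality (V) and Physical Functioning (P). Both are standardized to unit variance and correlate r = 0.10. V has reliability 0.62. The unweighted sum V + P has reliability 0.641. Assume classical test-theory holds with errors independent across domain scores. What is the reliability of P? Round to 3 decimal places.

0.590

Var(V+P) = 2 + 2·0.10 = 2.200.
True-score variance = ρ_V + ρ_P + 2·0.10, so 0.641 = (0.62 + ρ_P + 0.20) / 2.200.
ρ_P = 0.641·2.200 − 0.62 − 0.20 = 0.590.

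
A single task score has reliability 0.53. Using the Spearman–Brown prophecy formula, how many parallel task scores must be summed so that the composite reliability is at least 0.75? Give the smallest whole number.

3

k ≥ ρ*(1−ρ₁)/(ρ₁(1−ρ*)) = 0.75·0.47 / (0.53·0.25) = 2.660.
Smallest integer k = 3.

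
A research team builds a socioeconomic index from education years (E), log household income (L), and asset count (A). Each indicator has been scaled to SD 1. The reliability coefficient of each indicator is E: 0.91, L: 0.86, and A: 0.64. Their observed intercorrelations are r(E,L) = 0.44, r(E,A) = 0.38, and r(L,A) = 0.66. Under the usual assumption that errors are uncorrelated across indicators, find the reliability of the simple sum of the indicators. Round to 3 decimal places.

Var(E+L+A) = 3 + 2·[0.44 + 0.38 + 0.66] = 3 + 2.96 = 5.96.
Because errors are independent across components, Cov(Tᵢ,Tⱼ) = Cov(Xᵢ,Xⱼ); the off-diagonal part of the true-score variance is the same as above.
True-score variance = [0.91 + 0.86 + 0.64] + 2.96 = 2.41 + 2.96 = 5.37.
Reliability = 5.37 / 5.96 = 0.901.

0.901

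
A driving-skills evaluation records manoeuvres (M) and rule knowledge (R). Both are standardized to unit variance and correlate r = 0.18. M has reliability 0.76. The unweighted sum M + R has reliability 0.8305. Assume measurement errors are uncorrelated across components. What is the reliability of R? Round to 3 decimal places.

Var(M+R) = 2 + 2·0.18 = 2.360.
True-score variance = ρ_M + ρ_R + 2·0.18, so 0.8305 = (0.76 + ρ_R + 0.36) / 2.360.
ρ_R = 0.8305·2.360 − 0.76 − 0.36 = 0.840.

0.840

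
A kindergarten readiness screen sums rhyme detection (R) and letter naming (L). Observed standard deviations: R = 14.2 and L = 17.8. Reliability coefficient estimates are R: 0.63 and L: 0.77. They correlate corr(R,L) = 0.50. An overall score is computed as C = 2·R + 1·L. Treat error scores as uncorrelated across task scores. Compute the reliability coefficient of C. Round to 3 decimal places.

Var(C) = 2²·14.2² + 17.8² + 2·[2·14.2·17.8·0.50] = 1123.4 + 505.52 = 1628.92.
With uncorrelated errors the cross-covariances are all true-score covariance, so they carry over unchanged; only the diagonal terms shrink to ρᵢσᵢ².
True-score variance = [2²·14.2²·0.63 + 17.8²·0.77] + 505.52 = 752.1 + 505.52 = 1257.62.
Reliability = 1257.62 / 1628.92 = 0.772.

0.772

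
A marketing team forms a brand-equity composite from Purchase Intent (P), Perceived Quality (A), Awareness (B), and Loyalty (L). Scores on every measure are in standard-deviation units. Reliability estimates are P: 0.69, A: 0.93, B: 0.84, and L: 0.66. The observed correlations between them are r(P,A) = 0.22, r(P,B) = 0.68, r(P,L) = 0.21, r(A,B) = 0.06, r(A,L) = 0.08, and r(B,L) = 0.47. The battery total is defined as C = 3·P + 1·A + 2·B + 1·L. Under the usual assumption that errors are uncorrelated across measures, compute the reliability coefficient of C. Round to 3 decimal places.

Var(C) = 3² + 1 + 2² + 1 + 2·[3·0.22 + 6·0.68 + 3·0.21 + 2·0.06 + 0.08 + 2·0.47] = 15 + 13.02 = 28.02.
Under uncorrelated errors the observed covariances equal the true-score covariances, so only the own-variance terms attenuate.
True-score variance = [3²·0.69 + 0.93 + 2²·0.84 + 0.66] + 13.02 = 11.16 + 13.02 = 24.18.
Reliability = 24.18 / 28.02 = 0.863.

0.863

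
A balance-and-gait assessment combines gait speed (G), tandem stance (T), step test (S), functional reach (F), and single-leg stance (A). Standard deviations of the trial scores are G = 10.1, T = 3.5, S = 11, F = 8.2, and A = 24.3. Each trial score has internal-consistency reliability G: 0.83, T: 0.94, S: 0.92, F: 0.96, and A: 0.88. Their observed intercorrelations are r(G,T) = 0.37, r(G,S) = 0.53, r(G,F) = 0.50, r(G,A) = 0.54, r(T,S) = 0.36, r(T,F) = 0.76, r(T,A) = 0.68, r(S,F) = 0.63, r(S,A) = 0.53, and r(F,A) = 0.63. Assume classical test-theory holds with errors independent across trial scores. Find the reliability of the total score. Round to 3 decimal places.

0.954

Var(G+T+S+F+A) = 10.1² + 3.5² + 11² + 8.2² + 24.3² + 2·[10.1·3.5·0.37 + 10.1·11·0.53 + 10.1·8.2·0.50 + 10.1·24.3·0.54 + 3.5·11·0.36 + 3.5·8.2·0.76 + 3.5·24.3·0.68 + 11·8.2·0.63 + 11·24.3·0.53 + 8.2·24.3·0.63] = 892.99 + 1326.88 = 2219.87.
Because errors are independent across components, Cov(Tᵢ,Tⱼ) = Cov(Xᵢ,Xⱼ); the off-diagonal part of the true-score variance is the same as above.
True-score variance = [10.1²·0.83 + 3.5²·0.94 + 11²·0.92 + 8.2²·0.96 + 24.3²·0.88] + 1326.88 = 791.685 + 1326.88 = 2118.56.
Reliability = 2118.56 / 2219.87 = 0.954.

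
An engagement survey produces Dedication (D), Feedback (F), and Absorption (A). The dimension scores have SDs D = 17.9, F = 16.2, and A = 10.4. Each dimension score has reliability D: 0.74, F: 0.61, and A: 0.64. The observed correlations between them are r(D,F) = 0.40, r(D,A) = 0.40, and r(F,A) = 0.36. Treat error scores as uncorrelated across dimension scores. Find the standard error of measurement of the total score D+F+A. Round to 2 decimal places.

Var(total) = 691.01 + 502.218 = 1193.23.
True-score variance = 466.414 + 502.218 = 968.632, so reliability = 0.8118.
Error variance = 1193.23 − 968.632 = 224.596; SEM = √224.596 = 14.99.

14.99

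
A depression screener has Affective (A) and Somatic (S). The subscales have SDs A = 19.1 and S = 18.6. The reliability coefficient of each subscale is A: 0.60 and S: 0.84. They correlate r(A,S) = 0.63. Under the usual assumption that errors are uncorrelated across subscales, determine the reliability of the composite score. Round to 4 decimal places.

0.8262

Var(A+S) = 19.1² + 18.6² + 2·[19.1·18.6·0.63] = 710.77 + 447.628 = 1158.4.
Under uncorrelated errors the observed covariances equal the true-score covariances, so only the own-variance terms attenuate.
True-score variance = [19.1²·0.60 + 18.6²·0.84] + 447.628 = 509.492 + 447.628 = 957.12.
Reliability = 957.12 / 1158.4 = 0.8262.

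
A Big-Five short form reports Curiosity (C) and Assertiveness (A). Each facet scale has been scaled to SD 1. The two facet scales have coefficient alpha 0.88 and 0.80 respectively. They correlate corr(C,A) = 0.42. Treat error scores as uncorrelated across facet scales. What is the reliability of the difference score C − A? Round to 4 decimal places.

0.7241

Var(C−A) = 1 + 1 − 2·0.42 = 2 − 0.84 = 1.16.
Under uncorrelated errors the observed covariances equal the true-score covariances, so only the own-variance terms attenuate.
True-score variance = [0.88 + 0.80] − 0.84 = 1.68 − 0.84 = 0.84.
Reliability = 0.84 / 1.16 = 0.7241.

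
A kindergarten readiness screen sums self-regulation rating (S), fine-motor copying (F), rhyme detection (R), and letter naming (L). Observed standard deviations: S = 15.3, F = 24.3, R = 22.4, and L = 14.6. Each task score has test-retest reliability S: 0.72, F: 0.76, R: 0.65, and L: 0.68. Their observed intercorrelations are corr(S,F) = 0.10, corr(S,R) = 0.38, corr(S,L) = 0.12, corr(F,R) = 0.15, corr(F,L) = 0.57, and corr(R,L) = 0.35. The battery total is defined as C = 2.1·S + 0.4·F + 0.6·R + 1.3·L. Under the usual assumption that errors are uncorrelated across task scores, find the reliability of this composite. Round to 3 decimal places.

0.814

Var(C) = 2.1²·15.3² + 0.4²·24.3² + 0.6²·22.4² + 1.3²·14.6² + 2·[0.84·15.3·24.3·0.10 + 1.26·15.3·22.4·0.38 + 2.73·15.3·14.6·0.12 + 0.24·24.3·22.4·0.15 + 0.52·24.3·14.6·0.57 + 0.78·22.4·14.6·0.35] = 1667.69 + 965.076 = 2632.77.
With uncorrelated errors the cross-covariances are all true-score covariance, so they carry over unchanged; only the diagonal terms shrink to ρᵢσᵢ².
True-score variance = [2.1²·15.3²·0.72 + 0.4²·24.3²·0.76 + 0.6²·22.4²·0.65 + 1.3²·14.6²·0.68] + 965.076 = 1177.46 + 965.076 = 2142.54.
Reliability = 2142.54 / 2632.77 = 0.814.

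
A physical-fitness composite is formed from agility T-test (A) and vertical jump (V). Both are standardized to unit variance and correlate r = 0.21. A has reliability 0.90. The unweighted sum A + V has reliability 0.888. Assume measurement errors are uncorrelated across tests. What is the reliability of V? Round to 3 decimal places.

Var(A+V) = 2 + 2·0.21 = 2.420.
True-score variance = ρ_A + ρ_V + 2·0.21, so 0.888 = (0.90 + ρ_V + 0.42) / 2.420.
ρ_V = 0.888·2.420 − 0.90 − 0.42 = 0.829.

0.829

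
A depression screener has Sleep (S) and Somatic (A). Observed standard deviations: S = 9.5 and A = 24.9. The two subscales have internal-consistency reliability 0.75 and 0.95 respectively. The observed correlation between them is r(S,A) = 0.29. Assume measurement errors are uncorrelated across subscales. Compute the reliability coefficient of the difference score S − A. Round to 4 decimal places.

0.9065

Var(S−A) = 9.5² + 24.9² − 2·9.5·24.9·0.29 = 710.26 − 137.199 = 573.061.
Because errors are independent across components, Cov(Tᵢ,Tⱼ) = Cov(Xᵢ,Xⱼ); the off-diagonal part of the true-score variance is the same as above.
True-score variance = [9.5²·0.75 + 24.9²·0.95] − 137.199 = 656.697 − 137.199 = 519.498.
Reliability = 519.498 / 573.061 = 0.9065.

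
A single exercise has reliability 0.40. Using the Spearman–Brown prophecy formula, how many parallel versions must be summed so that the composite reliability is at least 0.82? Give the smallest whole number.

k ≥ ρ*(1−ρ₁)/(ρ₁(1−ρ*)) = 0.82·0.60 / (0.40·0.18) = 6.833.
Smallest integer k = 7.

7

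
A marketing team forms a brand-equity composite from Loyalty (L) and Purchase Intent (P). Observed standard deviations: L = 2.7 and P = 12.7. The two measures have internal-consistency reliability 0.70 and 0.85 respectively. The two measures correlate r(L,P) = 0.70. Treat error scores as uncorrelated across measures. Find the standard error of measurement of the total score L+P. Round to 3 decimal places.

Var(total) = 168.58 + 48.006 = 216.586.
True-score variance = 142.2 + 48.006 = 190.206, so reliability = 0.8782.
Error variance = 216.586 − 190.206 = 26.3805; SEM = √26.3805 = 5.136.

5.136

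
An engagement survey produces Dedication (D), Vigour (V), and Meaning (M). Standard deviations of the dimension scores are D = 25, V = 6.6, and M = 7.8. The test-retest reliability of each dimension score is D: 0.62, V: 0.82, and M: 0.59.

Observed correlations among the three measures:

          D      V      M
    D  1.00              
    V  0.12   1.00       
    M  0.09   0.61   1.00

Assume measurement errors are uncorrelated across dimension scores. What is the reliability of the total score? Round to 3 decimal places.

0.688

Var(D+V+M) = 25² + 6.6² + 7.8² + 2·[25·6.6·0.12 + 25·7.8·0.09 + 6.6·7.8·0.61] = 729.4 + 137.506 = 866.906.
With uncorrelated errors the cross-covariances are all true-score covariance, so they carry over unchanged; only the diagonal terms shrink to ρᵢσᵢ².
True-score variance = [25²·0.62 + 6.6²·0.82 + 7.8²·0.59] + 137.506 = 459.115 + 137.506 = 596.62.
Reliability = 596.62 / 866.906 = 0.688.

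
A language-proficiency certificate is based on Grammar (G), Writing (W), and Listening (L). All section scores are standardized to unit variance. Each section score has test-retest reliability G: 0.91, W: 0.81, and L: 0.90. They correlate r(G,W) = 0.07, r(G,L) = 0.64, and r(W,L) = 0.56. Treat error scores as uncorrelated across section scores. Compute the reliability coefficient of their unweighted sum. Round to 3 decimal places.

0.931

Var(G+W+L) = 3 + 2·[0.07 + 0.64 + 0.56] = 3 + 2.54 = 5.54.
With uncorrelated errors the cross-covariances are all true-score covariance, so they carry over unchanged; only the diagonal terms shrink to ρᵢσᵢ².
True-score variance = [0.91 + 0.81 + 0.90] + 2.54 = 2.62 + 2.54 = 5.16.
Reliability = 5.16 / 5.54 = 0.931.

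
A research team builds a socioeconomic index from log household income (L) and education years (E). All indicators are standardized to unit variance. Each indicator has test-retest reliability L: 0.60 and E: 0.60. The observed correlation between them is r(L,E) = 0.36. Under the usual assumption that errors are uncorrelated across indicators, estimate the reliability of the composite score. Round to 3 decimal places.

Var(L+E) = 2 + 2·[0.36] = 2 + 0.72 = 2.72.
Because errors are independent across components, Cov(Tᵢ,Tⱼ) = Cov(Xᵢ,Xⱼ); the off-diagonal part of the true-score variance is the same as above.
True-score variance = [0.60 + 0.60] + 0.72 = 1.2 + 0.72 = 1.92.
Reliability = 1.92 / 2.72 = 0.706.

0.706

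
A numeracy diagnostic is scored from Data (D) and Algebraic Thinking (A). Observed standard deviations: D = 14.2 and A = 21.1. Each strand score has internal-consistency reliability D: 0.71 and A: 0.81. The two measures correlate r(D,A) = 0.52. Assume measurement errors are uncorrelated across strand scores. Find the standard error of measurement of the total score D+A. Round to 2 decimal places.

Var(total) = 646.85 + 311.605 = 958.455.
True-score variance = 503.784 + 311.605 = 815.389, so reliability = 0.8507.
Error variance = 958.455 − 815.389 = 143.065; SEM = √143.065 = 11.96.

11.96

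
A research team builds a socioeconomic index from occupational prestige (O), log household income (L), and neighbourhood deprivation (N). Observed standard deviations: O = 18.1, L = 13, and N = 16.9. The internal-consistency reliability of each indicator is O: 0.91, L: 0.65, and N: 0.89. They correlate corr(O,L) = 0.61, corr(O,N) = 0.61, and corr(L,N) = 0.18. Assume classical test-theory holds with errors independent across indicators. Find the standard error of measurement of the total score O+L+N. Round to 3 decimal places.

10.957

Var(total) = 782.22 + 739.344 = 1521.56.
True-score variance = 662.168 + 739.344 = 1401.51, so reliability = 0.9211.
Error variance = 1521.56 − 1401.51 = 120.052; SEM = √120.052 = 10.957.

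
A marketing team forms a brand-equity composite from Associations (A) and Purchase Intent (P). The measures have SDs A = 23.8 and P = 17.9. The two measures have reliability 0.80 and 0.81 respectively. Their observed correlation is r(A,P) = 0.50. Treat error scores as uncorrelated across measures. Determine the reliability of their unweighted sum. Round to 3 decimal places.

Var(A+P) = 23.8² + 17.9² + 2·[23.8·17.9·0.50] = 886.85 + 426.02 = 1312.87.
Because errors are independent across components, Cov(Tᵢ,Tⱼ) = Cov(Xᵢ,Xⱼ); the off-diagonal part of the true-score variance is the same as above.
True-score variance = [23.8²·0.80 + 17.9²·0.81] + 426.02 = 712.684 + 426.02 = 1138.7.
Reliability = 1138.7 / 1312.87 = 0.867.

0.867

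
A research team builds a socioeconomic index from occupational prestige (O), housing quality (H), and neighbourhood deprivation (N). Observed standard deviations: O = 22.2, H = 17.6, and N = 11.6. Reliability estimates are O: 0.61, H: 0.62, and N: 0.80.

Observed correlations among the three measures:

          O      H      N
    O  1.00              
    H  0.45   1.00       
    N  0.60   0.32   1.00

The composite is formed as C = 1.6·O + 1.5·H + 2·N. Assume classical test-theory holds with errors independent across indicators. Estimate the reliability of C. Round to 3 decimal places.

0.817

Var(C) = 1.6²·22.2² + 1.5²·17.6² + 2²·11.6² + 2·[2.4·22.2·17.6·0.45 + 3.2·22.2·11.6·0.60 + 3·17.6·11.6·0.32] = 2496.87 + 2224.82 = 4721.69.
With uncorrelated errors the cross-covariances are all true-score covariance, so they carry over unchanged; only the diagonal terms shrink to ρᵢσᵢ².
True-score variance = [1.6²·22.2²·0.61 + 1.5²·17.6²·0.62 + 2²·11.6²·0.80] + 2224.82 = 1632.33 + 2224.82 = 3857.15.
Reliability = 3857.15 / 4721.69 = 0.817.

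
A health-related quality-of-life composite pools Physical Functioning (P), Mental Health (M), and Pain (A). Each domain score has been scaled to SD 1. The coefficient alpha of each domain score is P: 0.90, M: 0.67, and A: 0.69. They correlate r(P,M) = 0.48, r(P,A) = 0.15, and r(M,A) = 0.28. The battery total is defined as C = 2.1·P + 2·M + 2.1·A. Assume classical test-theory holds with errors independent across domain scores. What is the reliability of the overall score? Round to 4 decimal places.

0.8476

Var(C) = 2.1² + 2² + 2.1² + 2·[4.2·0.48 + 4.41·0.15 + 4.2·0.28] = 12.82 + 7.707 = 20.527.
With uncorrelated errors the cross-covariances are all true-score covariance, so they carry over unchanged; only the diagonal terms shrink to ρᵢσᵢ².
True-score variance = [2.1²·0.90 + 2²·0.67 + 2.1²·0.69] + 7.707 = 9.6919 + 7.707 = 17.3989.
Reliability = 17.3989 / 20.527 = 0.8476.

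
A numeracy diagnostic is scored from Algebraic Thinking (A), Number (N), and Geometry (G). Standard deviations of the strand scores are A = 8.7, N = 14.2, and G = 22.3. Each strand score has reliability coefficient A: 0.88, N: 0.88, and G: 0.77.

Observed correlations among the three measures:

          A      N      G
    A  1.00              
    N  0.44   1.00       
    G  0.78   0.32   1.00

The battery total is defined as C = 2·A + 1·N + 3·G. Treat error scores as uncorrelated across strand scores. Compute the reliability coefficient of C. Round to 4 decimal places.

0.8570

Var(C) = 2²·8.7² + 14.2² + 3²·22.3² + 2·[2·8.7·14.2·0.44 + 6·8.7·22.3·0.78 + 3·14.2·22.3·0.32] = 4980.01 + 2641.35 = 7621.36.
Because errors are independent across components, Cov(Tᵢ,Tⱼ) = Cov(Xᵢ,Xⱼ); the off-diagonal part of the true-score variance is the same as above.
True-score variance = [2²·8.7²·0.88 + 14.2²·0.88 + 3²·22.3²·0.77] + 2641.35 = 3890.09 + 2641.35 = 6531.44.
Reliability = 6531.44 / 7621.36 = 0.8570.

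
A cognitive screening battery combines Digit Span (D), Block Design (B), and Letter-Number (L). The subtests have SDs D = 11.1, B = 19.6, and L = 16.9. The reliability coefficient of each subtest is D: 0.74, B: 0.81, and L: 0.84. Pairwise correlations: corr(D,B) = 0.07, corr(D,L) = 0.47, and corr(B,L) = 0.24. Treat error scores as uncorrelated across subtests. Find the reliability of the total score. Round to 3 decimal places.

0.870

Var(D+B+L) = 11.1² + 19.6² + 16.9² + 2·[11.1·19.6·0.07 + 11.1·16.9·0.47 + 19.6·16.9·0.24] = 792.98 + 365.788 = 1158.77.
Under uncorrelated errors the observed covariances equal the true-score covariances, so only the own-variance terms attenuate.
True-score variance = [11.1²·0.74 + 19.6²·0.81 + 16.9²·0.84] + 365.788 = 642.257 + 365.788 = 1008.05.
Reliability = 1008.05 / 1158.77 = 0.870.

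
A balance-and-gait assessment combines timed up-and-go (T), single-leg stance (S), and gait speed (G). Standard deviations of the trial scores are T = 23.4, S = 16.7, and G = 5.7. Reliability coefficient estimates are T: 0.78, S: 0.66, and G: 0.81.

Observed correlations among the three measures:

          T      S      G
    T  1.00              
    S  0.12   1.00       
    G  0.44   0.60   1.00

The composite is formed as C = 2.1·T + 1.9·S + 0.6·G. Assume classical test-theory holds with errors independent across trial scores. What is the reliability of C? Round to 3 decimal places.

Var(C) = 2.1²·23.4² + 1.9²·16.7² + 0.6²·5.7² + 2·[3.99·23.4·16.7·0.12 + 1.26·23.4·5.7·0.44 + 1.14·16.7·5.7·0.60] = 3433.23 + 652.323 = 4085.55.
Under uncorrelated errors the observed covariances equal the true-score covariances, so only the own-variance terms attenuate.
True-score variance = [2.1²·23.4²·0.78 + 1.9²·16.7²·0.66 + 0.6²·5.7²·0.81] + 652.323 = 2557.45 + 652.323 = 3209.78.
Reliability = 3209.78 / 4085.55 = 0.786.

0.786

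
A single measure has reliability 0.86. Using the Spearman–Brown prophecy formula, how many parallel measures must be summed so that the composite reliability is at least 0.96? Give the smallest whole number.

4

k ≥ ρ*(1−ρ₁)/(ρ₁(1−ρ*)) = 0.96·0.14 / (0.86·0.04) = 3.907.
Smallest integer k = 4.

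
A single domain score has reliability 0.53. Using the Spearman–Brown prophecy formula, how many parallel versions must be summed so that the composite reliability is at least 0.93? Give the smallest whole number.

12

k ≥ ρ*(1−ρ₁)/(ρ₁(1−ρ*)) = 0.93·0.47 / (0.53·0.07) = 11.782.
Smallest integer k = 12.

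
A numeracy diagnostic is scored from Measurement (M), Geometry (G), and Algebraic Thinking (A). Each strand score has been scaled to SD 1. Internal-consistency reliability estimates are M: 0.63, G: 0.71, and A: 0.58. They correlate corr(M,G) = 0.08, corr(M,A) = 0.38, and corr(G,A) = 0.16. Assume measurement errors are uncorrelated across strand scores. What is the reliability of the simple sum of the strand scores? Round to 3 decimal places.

0.745

Var(M+G+A) = 3 + 2·[0.08 + 0.38 + 0.16] = 3 + 1.24 = 4.24.
With uncorrelated errors the cross-covariances are all true-score covariance, so they carry over unchanged; only the diagonal terms shrink to ρᵢσᵢ².
True-score variance = [0.63 + 0.71 + 0.58] + 1.24 = 1.92 + 1.24 = 3.16.
Reliability = 3.16 / 4.24 = 0.745.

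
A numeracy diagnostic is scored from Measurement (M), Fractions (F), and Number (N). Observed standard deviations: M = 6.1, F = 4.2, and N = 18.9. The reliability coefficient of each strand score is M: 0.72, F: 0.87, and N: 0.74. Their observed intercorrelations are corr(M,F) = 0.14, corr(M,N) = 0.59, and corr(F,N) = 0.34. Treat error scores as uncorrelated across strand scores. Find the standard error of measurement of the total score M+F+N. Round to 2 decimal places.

Var(total) = 412.06 + 197.194 = 609.254.
True-score variance = 306.473 + 197.194 = 503.668, so reliability = 0.8267.
Error variance = 609.254 − 503.668 = 105.587; SEM = √105.587 = 10.28.

10.28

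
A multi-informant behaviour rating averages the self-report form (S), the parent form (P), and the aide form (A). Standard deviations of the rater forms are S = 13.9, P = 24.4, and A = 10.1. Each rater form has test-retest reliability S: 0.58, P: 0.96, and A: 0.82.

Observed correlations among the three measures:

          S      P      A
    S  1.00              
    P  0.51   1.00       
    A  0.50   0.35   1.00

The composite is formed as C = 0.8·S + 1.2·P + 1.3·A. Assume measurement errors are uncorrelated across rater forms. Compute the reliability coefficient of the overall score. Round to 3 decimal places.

0.938

Var(C) = 0.8²·13.9² + 1.2²·24.4² + 1.3²·10.1² + 2·[0.96·13.9·24.4·0.51 + 1.04·13.9·10.1·0.50 + 1.56·24.4·10.1·0.35] = 1153.37 + 747.224 = 1900.59.
Because errors are independent across components, Cov(Tᵢ,Tⱼ) = Cov(Xᵢ,Xⱼ); the off-diagonal part of the true-score variance is the same as above.
True-score variance = [0.8²·13.9²·0.58 + 1.2²·24.4²·0.96 + 1.3²·10.1²·0.82] + 747.224 = 1036.11 + 747.224 = 1783.33.
Reliability = 1783.33 / 1900.59 = 0.938.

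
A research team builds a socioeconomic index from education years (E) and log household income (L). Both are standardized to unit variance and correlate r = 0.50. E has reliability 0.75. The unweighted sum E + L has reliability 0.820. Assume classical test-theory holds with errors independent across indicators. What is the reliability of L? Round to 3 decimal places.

0.710

Var(E+L) = 2 + 2·0.50 = 3.000.
True-score variance = ρ_E + ρ_L + 2·0.50, so 0.820 = (0.75 + ρ_L + 1.00) / 3.000.
ρ_L = 0.820·3.000 − 0.75 − 1.00 = 0.710.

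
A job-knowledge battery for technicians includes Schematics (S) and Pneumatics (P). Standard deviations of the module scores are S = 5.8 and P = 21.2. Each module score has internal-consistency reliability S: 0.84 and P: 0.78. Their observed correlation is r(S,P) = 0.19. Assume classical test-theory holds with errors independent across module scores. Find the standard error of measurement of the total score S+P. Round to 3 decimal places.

Var(total) = 483.08 + 46.7248 = 529.805.
True-score variance = 378.821 + 46.7248 = 425.546, so reliability = 0.8032.
Error variance = 529.805 − 425.546 = 104.259; SEM = √104.259 = 10.211.

10.211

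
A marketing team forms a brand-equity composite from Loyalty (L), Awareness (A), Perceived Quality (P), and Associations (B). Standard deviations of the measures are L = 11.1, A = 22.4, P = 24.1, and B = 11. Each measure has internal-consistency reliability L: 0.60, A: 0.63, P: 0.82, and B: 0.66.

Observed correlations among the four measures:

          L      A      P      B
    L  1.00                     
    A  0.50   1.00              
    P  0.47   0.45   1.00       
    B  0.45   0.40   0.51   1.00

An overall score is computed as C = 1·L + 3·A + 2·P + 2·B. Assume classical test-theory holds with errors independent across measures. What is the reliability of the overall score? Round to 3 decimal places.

0.837

Var(C) = 11.1² + 3²·22.4² + 2²·24.1² + 2²·11² + 2·[3·11.1·22.4·0.50 + 2·11.1·24.1·0.47 + 2·11.1·11·0.45 + 6·22.4·24.1·0.45 + 6·22.4·11·0.40 + 4·24.1·11·0.51] = 7446.29 + 6648.08 = 14094.4.
With uncorrelated errors the cross-covariances are all true-score covariance, so they carry over unchanged; only the diagonal terms shrink to ρᵢσᵢ².
True-score variance = [11.1²·0.60 + 3²·22.4²·0.63 + 2²·24.1²·0.82 + 2²·11²·0.66] + 6648.08 = 5143.4 + 6648.08 = 11791.5.
Reliability = 11791.5 / 14094.4 = 0.837.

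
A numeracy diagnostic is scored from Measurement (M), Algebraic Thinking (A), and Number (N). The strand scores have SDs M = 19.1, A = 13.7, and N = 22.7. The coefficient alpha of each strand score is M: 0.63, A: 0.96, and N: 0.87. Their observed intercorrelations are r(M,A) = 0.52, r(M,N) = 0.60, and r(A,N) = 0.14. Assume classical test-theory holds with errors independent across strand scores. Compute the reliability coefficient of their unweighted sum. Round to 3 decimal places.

0.892

Var(M+A+N) = 19.1² + 13.7² + 22.7² + 2·[19.1·13.7·0.52 + 19.1·22.7·0.60 + 13.7·22.7·0.14] = 1067.79 + 879.498 = 1947.29.
Because errors are independent across components, Cov(Tᵢ,Tⱼ) = Cov(Xᵢ,Xⱼ); the off-diagonal part of the true-score variance is the same as above.
True-score variance = [19.1²·0.63 + 13.7²·0.96 + 22.7²·0.87] + 879.498 = 858.315 + 879.498 = 1737.81.
Reliability = 1737.81 / 1947.29 = 0.892.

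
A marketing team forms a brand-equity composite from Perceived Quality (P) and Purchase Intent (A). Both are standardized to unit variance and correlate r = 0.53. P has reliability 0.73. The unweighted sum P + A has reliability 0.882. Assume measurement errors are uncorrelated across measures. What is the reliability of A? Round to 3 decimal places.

0.909

Var(P+A) = 2 + 2·0.53 = 3.060.
True-score variance = ρ_P + ρ_A + 2·0.53, so 0.882 = (0.73 + ρ_A + 1.06) / 3.060.
ρ_A = 0.882·3.060 − 0.73 − 1.06 = 0.909.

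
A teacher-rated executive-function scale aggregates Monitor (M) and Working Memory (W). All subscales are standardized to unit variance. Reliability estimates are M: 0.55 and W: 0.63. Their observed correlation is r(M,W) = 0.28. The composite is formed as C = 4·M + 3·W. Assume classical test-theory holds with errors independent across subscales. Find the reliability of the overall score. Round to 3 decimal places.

Var(C) = 4² + 3² + 2·[12·0.28] = 25 + 6.72 = 31.72.
Because errors are independent across components, Cov(Tᵢ,Tⱼ) = Cov(Xᵢ,Xⱼ); the off-diagonal part of the true-score variance is the same as above.
True-score variance = [4²·0.55 + 3²·0.63] + 6.72 = 14.47 + 6.72 = 21.19.
Reliability = 21.19 / 31.72 = 0.668.

0.668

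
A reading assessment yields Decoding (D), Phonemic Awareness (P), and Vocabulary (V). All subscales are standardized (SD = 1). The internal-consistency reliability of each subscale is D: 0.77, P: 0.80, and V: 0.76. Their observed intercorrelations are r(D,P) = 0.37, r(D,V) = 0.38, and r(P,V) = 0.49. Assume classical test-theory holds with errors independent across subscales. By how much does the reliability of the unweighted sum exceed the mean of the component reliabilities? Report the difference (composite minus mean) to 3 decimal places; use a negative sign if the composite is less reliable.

Var(sum) = 3 + 2.48 = 5.48; true-score variance = 2.33 + 2.48 = 4.81; composite reliability = 0.8777.
Mean component reliability = 0.7767.
Difference = 0.8777 − 0.7767 = 0.101.

0.101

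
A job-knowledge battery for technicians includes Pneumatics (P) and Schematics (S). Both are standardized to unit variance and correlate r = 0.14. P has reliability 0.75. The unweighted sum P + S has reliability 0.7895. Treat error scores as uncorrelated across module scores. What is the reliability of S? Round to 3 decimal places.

0.770

Var(P+S) = 2 + 2·0.14 = 2.280.
True-score variance = ρ_P + ρ_S + 2·0.14, so 0.7895 = (0.75 + ρ_S + 0.28) / 2.280.
ρ_S = 0.7895·2.280 − 0.75 − 0.28 = 0.770.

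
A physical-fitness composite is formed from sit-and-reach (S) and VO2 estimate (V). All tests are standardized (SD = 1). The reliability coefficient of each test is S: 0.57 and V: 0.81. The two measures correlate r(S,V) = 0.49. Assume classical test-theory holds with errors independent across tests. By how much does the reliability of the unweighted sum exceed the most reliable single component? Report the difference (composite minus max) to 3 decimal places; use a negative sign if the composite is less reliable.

-0.018

Var(sum) = 2 + 0.98 = 2.98; true-score variance = 1.38 + 0.98 = 2.36; composite reliability = 0.7919.
Max component reliability = 0.8100.
Difference = 0.7919 − 0.8100 = -0.018.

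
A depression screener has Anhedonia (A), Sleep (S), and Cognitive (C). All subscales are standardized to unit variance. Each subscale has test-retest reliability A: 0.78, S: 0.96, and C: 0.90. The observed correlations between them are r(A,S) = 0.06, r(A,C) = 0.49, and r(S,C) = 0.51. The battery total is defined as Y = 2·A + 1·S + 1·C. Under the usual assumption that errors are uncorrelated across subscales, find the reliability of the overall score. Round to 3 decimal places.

Var(Y) = 2² + 1 + 1 + 2·[2·0.06 + 2·0.49 + 0.51] = 6 + 3.22 = 9.22.
With uncorrelated errors the cross-covariances are all true-score covariance, so they carry over unchanged; only the diagonal terms shrink to ρᵢσᵢ².
True-score variance = [2²·0.78 + 0.96 + 0.90] + 3.22 = 4.98 + 3.22 = 8.2.
Reliability = 8.2 / 9.22 = 0.889.

0.889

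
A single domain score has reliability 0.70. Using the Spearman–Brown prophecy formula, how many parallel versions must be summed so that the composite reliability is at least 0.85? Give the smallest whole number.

k ≥ ρ*(1−ρ₁)/(ρ₁(1−ρ*)) = 0.85·0.30 / (0.70·0.15) = 2.429.
Smallest integer k = 3.

3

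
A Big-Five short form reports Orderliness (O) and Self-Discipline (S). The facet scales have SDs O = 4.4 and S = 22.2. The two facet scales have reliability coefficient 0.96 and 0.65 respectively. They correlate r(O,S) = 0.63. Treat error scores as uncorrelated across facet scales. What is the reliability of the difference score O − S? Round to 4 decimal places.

0.5547

Var(O−S) = 4.4² + 22.2² − 2·4.4·22.2·0.63 = 512.2 − 123.077 = 389.123.
Under uncorrelated errors the observed covariances equal the true-score covariances, so only the own-variance terms attenuate.
True-score variance = [4.4²·0.96 + 22.2²·0.65] − 123.077 = 338.932 − 123.077 = 215.855.
Reliability = 215.855 / 389.123 = 0.5547.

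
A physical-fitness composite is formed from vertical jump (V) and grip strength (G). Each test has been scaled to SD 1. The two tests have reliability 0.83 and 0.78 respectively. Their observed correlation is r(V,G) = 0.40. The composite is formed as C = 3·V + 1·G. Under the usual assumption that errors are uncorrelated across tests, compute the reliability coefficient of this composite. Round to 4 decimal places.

Var(C) = 3² + 1 + 2·[3·0.40] = 10 + 2.4 = 12.4.
Under uncorrelated errors the observed covariances equal the true-score covariances, so only the own-variance terms attenuate.
True-score variance = [3²·0.83 + 0.78] + 2.4 = 8.25 + 2.4 = 10.65.
Reliability = 10.65 / 12.4 = 0.8589.

0.8589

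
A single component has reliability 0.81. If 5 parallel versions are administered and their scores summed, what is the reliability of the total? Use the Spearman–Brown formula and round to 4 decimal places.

ρ_k = kρ / (1 + (k−1)ρ) = 5·0.81 / (1 + 4·0.81) = 4.050 / 4.240 = 0.9552.

0.9552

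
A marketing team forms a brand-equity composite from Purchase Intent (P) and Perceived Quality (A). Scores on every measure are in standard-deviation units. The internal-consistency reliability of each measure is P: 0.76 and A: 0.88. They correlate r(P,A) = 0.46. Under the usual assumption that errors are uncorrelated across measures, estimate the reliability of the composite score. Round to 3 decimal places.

Var(P+A) = 2 + 2·[0.46] = 2 + 0.92 = 2.92.
Under uncorrelated errors the observed covariances equal the true-score covariances, so only the own-variance terms attenuate.
True-score variance = [0.76 + 0.88] + 0.92 = 1.64 + 0.92 = 2.56.
Reliability = 2.56 / 2.92 = 0.877.

0.877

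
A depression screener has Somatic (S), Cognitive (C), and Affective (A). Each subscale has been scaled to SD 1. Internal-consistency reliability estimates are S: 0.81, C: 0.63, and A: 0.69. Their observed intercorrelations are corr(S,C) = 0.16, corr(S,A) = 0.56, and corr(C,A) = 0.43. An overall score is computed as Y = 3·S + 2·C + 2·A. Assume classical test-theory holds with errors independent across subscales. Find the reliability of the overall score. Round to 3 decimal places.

0.848

Var(Y) = 3² + 2² + 2² + 2·[6·0.16 + 6·0.56 + 4·0.43] = 17 + 12.08 = 29.08.
Because errors are independent across components, Cov(Tᵢ,Tⱼ) = Cov(Xᵢ,Xⱼ); the off-diagonal part of the true-score variance is the same as above.
True-score variance = [3²·0.81 + 2²·0.63 + 2²·0.69] + 12.08 = 12.57 + 12.08 = 24.65.
Reliability = 24.65 / 29.08 = 0.848.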